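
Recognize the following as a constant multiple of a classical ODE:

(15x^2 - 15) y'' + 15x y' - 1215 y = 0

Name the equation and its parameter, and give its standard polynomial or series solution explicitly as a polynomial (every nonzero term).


All three coefficients share the factor -15; dividing through by -15 gives  (1 - x^2) y'' - x y' + 81 y = 0.
This matches the Chebyshev equation (1 - x^2) y'' - x y' + n^2 y = 0 (note the -x y' term, not -2x y') with n^2 = 81, so n = 9; the polynomial solution is T_9(x).
With y = sum_k a_k x^k, matching x^k gives (k+2)(k+1) a_{k+2} = (k^2 - n^2) a_k = (k - 9)(k + 9) a_k. The right side vanishes at k = 9, so the series with the parity of 9 terminates at degree 9.
Standard normalization: leading coefficient of T_n is 2^(n-1), so a_9 = 2^8 = 256. Work downward with a_k = (k+1)(k+2) a_{k+2} / ((k - 9)(k + 9)):
  a_7 = (8)(9)(256) / ((7 - 9)(7 + 9)) = 18432/(-32) = -576
  a_5 = (6)(7)(-576) / ((5 - 9)(5 + 9)) = -24192/(-56) = 432
  a_3 = (4)(5)(432) / ((3 - 9)(3 + 9)) = 8640/(-72) = -120
  a_1 = (2)(3)(-120) / ((1 - 9)(1 + 9)) = -720/(-80) = 9
Hence T_9(x) = 256 x^9 - 576 x^7 + 432 x^5 - 120 x^3 + 9 x.

T_9(x); series = 256 x^9 - 576 x^7 + 432 x^5 - 120 x^3 + 9 x


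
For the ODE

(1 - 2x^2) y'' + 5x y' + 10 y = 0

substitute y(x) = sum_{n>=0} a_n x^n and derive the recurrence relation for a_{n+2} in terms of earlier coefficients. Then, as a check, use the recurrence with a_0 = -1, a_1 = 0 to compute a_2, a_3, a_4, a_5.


Substitute y = sum_n a_n x^n.
(1 - 2 x^2) y'' contributes (n+2)(n+1) a_{n+2} - 2 n(n-1) a_n at x^n.
5 x y'(x) contributes 5 n a_n at x^n.
10 y(x) contributes 10 a_n at x^n.
Matching x^n: (n+2)(n+1) a_{n+2} + (-2 n(n-1) + 5 n + 10) a_n = 0.
Thus a_{n+2} = (2 n(n-1) - 5 n - 10) / ((n+1)(n+2)) * a_n.

Check with a_0 = -1, a_1 = 0 (apply the recurrence for n = 0, 1, 2, 3): a_0 = -1, a_1 = 0, a_2 = 5, a_3 = 0, a_4 = -20/3, a_5 = 0.

a_(n+2) = (2 n(n-1) - 5 n - 10) / ((n+1)(n+2)) * a_n; check: a_0 = -1, a_1 = 0, a_2 = 5, a_3 = 0, a_4 = -20/3, a_5 = 0


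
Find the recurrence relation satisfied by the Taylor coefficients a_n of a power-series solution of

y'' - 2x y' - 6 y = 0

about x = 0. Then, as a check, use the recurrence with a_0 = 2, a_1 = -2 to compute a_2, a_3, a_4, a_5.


Substitute y = sum_n a_n x^n.
y''(x) has coefficient (n+2)(n+1) a_{n+2} at x^n;
-2 x y'(x) has coefficient -2 n a_n at x^n (shift);
-6 y(x) has coefficient -6 a_n at x^n.
Matching x^n: (n+2)(n+1) a_{n+2} + (-2n - 6) a_n = 0.
Thus a_{n+2} = (2n + 6) / ((n+1)(n+2)) * a_n.

Check with a_0 = 2, a_1 = -2 (apply the recurrence for n = 0, 1, 2, 3): a_0 = 2, a_1 = -2, a_2 = 6, a_3 = -8/3, a_4 = 5, a_5 = -8/5.

a_(n+2) = (2n + 6) / ((n+1)(n+2)) * a_n; check: a_0 = 2, a_1 = -2, a_2 = 6, a_3 = -8/3, a_4 = 5, a_5 = -8/5


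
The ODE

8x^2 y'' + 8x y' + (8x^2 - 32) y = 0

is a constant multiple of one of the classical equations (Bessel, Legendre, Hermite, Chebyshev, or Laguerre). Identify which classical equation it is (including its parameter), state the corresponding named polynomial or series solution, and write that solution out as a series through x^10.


All three coefficients share the factor 8; dividing through by 8 gives  x^2 y'' + x y' + (x^2 - 4) y = 0.
This matches the Bessel equation x^2 y'' + x y' + (x^2 - nu^2) y = 0 with nu^2 = 4, so nu = 2; the solution bounded at x = 0 is J_2(x).
Frobenius at x = 0: indicial roots ±nu; for r = nu the recurrence k(k + 2nu) c_k = -c_{k-2} gives the standard series J_nu(x) = sum_{k>=0} (-1)^k / (k! (k+nu)!) (x/2)^(2k+nu). Evaluate the first 5 terms:
  k = 0: (-1)^0 / (0! * 2! * 2^2) x^2 = 1/(1*2*4) x^2 = (1/8) x^2
  k = 1: (-1)^1 / (1! * 3! * 2^4) x^4 = -1/(1*6*16) x^4 = (-1/96) x^4
  k = 2: (-1)^2 / (2! * 4! * 2^6) x^6 = 1/(2*24*64) x^6 = (1/3072) x^6
  k = 3: (-1)^3 / (3! * 5! * 2^8) x^8 = -1/(6*120*256) x^8 = (-1/184320) x^8
  k = 4: (-1)^4 / (4! * 6! * 2^10) x^10 = 1/(24*720*1024) x^10 = (1/17694720) x^10
Hence J_2(x) = x^10/17694720 - x^8/184320 + x^6/3072 - x^4/96 + x^2/8 + ....

J_2(x); series = x^10/17694720 - x^8/184320 + x^6/3072 - x^4/96 + x^2/8


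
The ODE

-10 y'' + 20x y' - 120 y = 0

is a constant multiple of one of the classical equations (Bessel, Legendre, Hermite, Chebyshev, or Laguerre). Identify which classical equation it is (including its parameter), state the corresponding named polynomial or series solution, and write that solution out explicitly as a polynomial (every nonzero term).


All three coefficients share the factor -10; dividing through by -10 gives  y'' - 2x y' + 12 y = 0.
This matches the Hermite equation y'' - 2x y' + 2n y = 0 with 2n = 12, so n = 6; the polynomial solution is H_6(x).
With y = sum_k a_k x^k, matching x^k gives (k+2)(k+1) a_{k+2} = 2(k - n) a_k = 2(k - 6) a_k. The right side vanishes at k = 6, so the series with the parity of 6 terminates at degree 6.
Standard normalization: leading coefficient of H_n is 2^n, so a_6 = 2^6 = 64. Work downward with a_k = (k+1)(k+2) a_{k+2} / (2(k - n)):
  a_4 = (5)(6)(64) / (2(4 - 6)) = 1920/(-4) = -480
  a_2 = (3)(4)(-480) / (2(2 - 6)) = -5760/(-8) = 720
  a_0 = (1)(2)(720) / (2(0 - 6)) = 1440/(-12) = -120
Hence H_6(x) = 64 x^6 - 480 x^4 + 720 x^2 - 120.

H_6(x); series = 64 x^6 - 480 x^4 + 720 x^2 - 120


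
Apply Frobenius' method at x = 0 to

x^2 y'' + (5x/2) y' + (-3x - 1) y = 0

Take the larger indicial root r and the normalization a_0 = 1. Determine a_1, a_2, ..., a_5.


Write in Frobenius form y'' + (p(x)/x) y' + (q(x)/x^2) y = 0:
  p(x) = 5/2,  q(x) = -3x - 1.
Indicial equation: r(r-1) + (5/2) r + (-1) = 0 -> roots r_1 = 1/2, r_2 = -2.
Take r = r_1 = 1/2. Let y(x) = x^r sum_{n>=0} a_n x^n with a_0 = 1.
Substitute y = x^r sum a_n x^n and match x^{r+n}. The recurrence is
  D(n) a_n - 3 a_{n-1} = 0,  where D(n) = (r+n)(r+n-1) + (5/2)(r+n) + (-1).
  a_n = 3 / D(n) * a_{n-1}.
Since the indicial polynomial factors as (r - r_1)(r - r_2), D(n) = (r_1 + n - r_1)(r_1 + n - r_2) = n(n + 5/2).
Evaluating step by step (a_0 = 1):
  n = 1: D(1) = 1(1 + 5/2) = 7/2; numerator = 3(1) = 3; a_1 = (3)/(7/2) = 6/7
  n = 2: D(2) = 2(2 + 5/2) = 9; numerator = 3(6/7) = 18/7; a_2 = (18/7)/(9) = 2/7
  n = 3: D(3) = 3(3 + 5/2) = 33/2; numerator = 3(2/7) = 6/7; a_3 = (6/7)/(33/2) = 4/77
  n = 4: D(4) = 4(4 + 5/2) = 26; numerator = 3(4/77) = 12/77; a_4 = (12/77)/(26) = 6/1001
  n = 5: D(5) = 5(5 + 5/2) = 75/2; numerator = 3(6/1001) = 18/1001; a_5 = (18/1001)/(75/2) = 12/25025

r = 1/2; a_0 = 1; a_1 = 6/7; a_2 = 2/7; a_3 = 4/77; a_4 = 6/1001; a_5 = 12/25025


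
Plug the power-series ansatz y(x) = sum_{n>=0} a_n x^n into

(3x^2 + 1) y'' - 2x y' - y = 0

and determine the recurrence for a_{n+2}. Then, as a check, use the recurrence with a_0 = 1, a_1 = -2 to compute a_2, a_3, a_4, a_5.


Substitute y = sum_n a_n x^n.
(1 + 3 x^2) y'' contributes (n+2)(n+1) a_{n+2} + 3 n(n-1) a_n at x^n.
-2 x y'(x) contributes -2 n a_n at x^n.
-y(x) contributes -1 a_n at x^n.
Matching x^n: (n+2)(n+1) a_{n+2} + (3 n(n-1) - 2 n - 1) a_n = 0.
Thus a_{n+2} = (-3 n(n-1) + 2 n + 1) / ((n+1)(n+2)) * a_n.

Check with a_0 = 1, a_1 = -2 (apply the recurrence for n = 0, 1, 2, 3): a_0 = 1, a_1 = -2, a_2 = 1/2, a_3 = -1, a_4 = -1/24, a_5 = 11/20.

a_(n+2) = (-3 n(n-1) + 2 n + 1) / ((n+1)(n+2)) * a_n; check: a_0 = 1, a_1 = -2, a_2 = 1/2, a_3 = -1, a_4 = -1/24, a_5 = 11/20


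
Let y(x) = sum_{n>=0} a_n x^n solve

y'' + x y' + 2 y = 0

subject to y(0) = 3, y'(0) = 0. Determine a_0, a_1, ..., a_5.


Ansatz: y(x) = sum_{n>=0} a_n x^n, so y'(x) = sum_{n>=1} n a_n x^(n-1) and y''(x) = sum_{n>=2} n(n-1) a_n x^(n-2).
Substitute into P(x) y'' + Q(x) y' + R(x) y = 0 with P(x) = 1, Q(x) = x, R(x) = 2, and match powers of x.
Initial conditions: a_0 = 3, a_1 = 0.
Setting the coefficient of each power of x to zero and solving order by order (substituting the coefficients already found):
  x^0: 2 a_2 + 2 a_0 = 0  ->  2 a_2 = -2 a_0 = -6  ->  a_2 = -3
  x^1: 6 a_3 + 3 a_1 = 0  ->  6 a_3 = -3 a_1 = 0  ->  a_3 = 0
  x^2: 12 a_4 + 4 a_2 = 0  ->  12 a_4 = -4 a_2 = 12  ->  a_4 = 1
  x^3: 20 a_5 + 5 a_3 = 0  ->  20 a_5 = -5 a_3 = 0  ->  a_5 = 0
Truncated series: y(x) = 3 - 3 x^2 + x^4 + O(x^6).

a_0 = 3; a_1 = 0; a_2 = -3; a_3 = 0; a_4 = 1; a_5 = 0


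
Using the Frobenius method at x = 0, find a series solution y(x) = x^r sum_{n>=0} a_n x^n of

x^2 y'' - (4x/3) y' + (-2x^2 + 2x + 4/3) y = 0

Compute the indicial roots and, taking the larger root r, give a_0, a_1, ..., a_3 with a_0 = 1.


Write in Frobenius form y'' + (p(x)/x) y' + (q(x)/x^2) y = 0:
  p(x) = -4/3,  q(x) = -2x^2 + 2x + 4/3.
Indicial equation: r(r-1) + (-4/3) r + (4/3) = 0 -> roots r_1 = 4/3, r_2 = 1.
Take r = r_1 = 4/3. Let y(x) = x^r sum_{n>=0} a_n x^n with a_0 = 1.
Substitute y = x^r sum a_n x^n and match x^{r+n}. The recurrence is
  D(n) a_n + 2 a_{n-1} - 2 a_{n-2} = 0,  where D(n) = (r+n)(r+n-1) + (-4/3)(r+n) + (4/3).
  a_n = [-2 a_{n-1} + 2 a_{n-2}] / D(n).
Since the indicial polynomial factors as (r - r_1)(r - r_2), D(n) = (r_1 + n - r_1)(r_1 + n - r_2) = n(n + 1/3).
Evaluating step by step (a_0 = 1):
  n = 1: D(1) = 1(1 + 1/3) = 4/3; numerator = -2(1) = -2; a_1 = (-2)/(4/3) = -3/2
  n = 2: D(2) = 2(2 + 1/3) = 14/3; numerator = -2(-3/2) + 2(1) = 5; a_2 = (5)/(14/3) = 15/14
  n = 3: D(3) = 3(3 + 1/3) = 10; numerator = -2(15/14) + 2(-3/2) = -36/7; a_3 = (-36/7)/(10) = -18/35

r = 4/3; a_0 = 1; a_1 = -3/2; a_2 = 15/14; a_3 = -18/35


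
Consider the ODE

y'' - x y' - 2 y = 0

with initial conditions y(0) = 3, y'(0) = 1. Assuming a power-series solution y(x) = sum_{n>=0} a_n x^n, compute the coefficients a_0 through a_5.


Ansatz: y(x) = sum_{n>=0} a_n x^n, so y'(x) = sum_{n>=1} n a_n x^(n-1) and y''(x) = sum_{n>=2} n(n-1) a_n x^(n-2).
Substitute into P(x) y'' + Q(x) y' + R(x) y = 0 with P(x) = 1, Q(x) = -x, R(x) = -2, and match powers of x.
Initial conditions: a_0 = 3, a_1 = 1.
Setting the coefficient of each power of x to zero and solving order by order (substituting the coefficients already found):
  x^0: 2 a_2 - 2 a_0 = 0  ->  2 a_2 = 2 a_0 = 6  ->  a_2 = 3
  x^1: 6 a_3 - 3 a_1 = 0  ->  6 a_3 = 3 a_1 = 3  ->  a_3 = 1/2
  x^2: 12 a_4 - 4 a_2 = 0  ->  12 a_4 = 4 a_2 = 12  ->  a_4 = 1
  x^3: 20 a_5 - 5 a_3 = 0  ->  20 a_5 = 5 a_3 = 5/2  ->  a_5 = 1/8
Truncated series: y(x) = 3 + x + 3 x^2 + (1/2) x^3 + x^4 + (1/8) x^5 + O(x^6).

a_0 = 3; a_1 = 1; a_2 = 3; a_3 = 1/2; a_4 = 1; a_5 = 1/8


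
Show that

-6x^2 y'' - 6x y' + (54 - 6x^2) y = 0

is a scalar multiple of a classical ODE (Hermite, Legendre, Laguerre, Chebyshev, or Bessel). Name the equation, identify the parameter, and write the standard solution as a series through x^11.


All three coefficients share the factor -6; dividing through by -6 gives  x^2 y'' + x y' + (x^2 - 9) y = 0.
This matches the Bessel equation x^2 y'' + x y' + (x^2 - nu^2) y = 0 with nu^2 = 9, so nu = 3; the solution bounded at x = 0 is J_3(x).
Frobenius at x = 0: indicial roots ±nu; for r = nu the recurrence k(k + 2nu) c_k = -c_{k-2} gives the standard series J_nu(x) = sum_{k>=0} (-1)^k / (k! (k+nu)!) (x/2)^(2k+nu). Evaluate the first 5 terms:
  k = 0: (-1)^0 / (0! * 3! * 2^3) x^3 = 1/(1*6*8) x^3 = (1/48) x^3
  k = 1: (-1)^1 / (1! * 4! * 2^5) x^5 = -1/(1*24*32) x^5 = (-1/768) x^5
  k = 2: (-1)^2 / (2! * 5! * 2^7) x^7 = 1/(2*120*128) x^7 = (1/30720) x^7
  k = 3: (-1)^3 / (3! * 6! * 2^9) x^9 = -1/(6*720*512) x^9 = (-1/2211840) x^9
  k = 4: (-1)^4 / (4! * 7! * 2^11) x^11 = 1/(24*5040*2048) x^11 = (1/247726080) x^11
Hence J_3(x) = x^11/247726080 - x^9/2211840 + x^7/30720 - x^5/768 + x^3/48 + ....

J_3(x); series = x^11/247726080 - x^9/2211840 + x^7/30720 - x^5/768 + x^3/48


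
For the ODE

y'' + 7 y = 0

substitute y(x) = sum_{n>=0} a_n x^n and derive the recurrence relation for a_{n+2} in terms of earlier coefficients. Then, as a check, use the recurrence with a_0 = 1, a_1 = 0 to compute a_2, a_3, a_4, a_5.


Substitute y = sum_n a_n x^n into y'' + (const) y = 0.
y''(x) = sum_{n>=0} (n+2)(n+1) a_{n+2} x^n.
The ODE becomes sum_n [(n+2)(n+1) a_{n+2} + 7 a_n] x^n = 0.
Setting each coefficient to zero gives the recurrence:
  (n+2)(n+1) a_{n+2} + 7 a_n = 0,
  a_{n+2} = -7 / ((n+1)(n+2)) a_n.

Check with a_0 = 1, a_1 = 0 (apply the recurrence for n = 0, 1, 2, 3): a_0 = 1, a_1 = 0, a_2 = -7/2, a_3 = 0, a_4 = 49/24, a_5 = 0.

a_{n+2} = -7/((n+1)(n+2)) * a_n; check: a_0 = 1, a_1 = 0, a_2 = -7/2, a_3 = 0, a_4 = 49/24, a_5 = 0


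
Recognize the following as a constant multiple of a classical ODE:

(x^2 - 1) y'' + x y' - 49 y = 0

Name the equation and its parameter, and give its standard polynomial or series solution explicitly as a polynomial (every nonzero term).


All three coefficients share the factor -1; dividing through by -1 gives  (1 - x^2) y'' - x y' + 49 y = 0.
This matches the Chebyshev equation (1 - x^2) y'' - x y' + n^2 y = 0 (note the -x y' term, not -2x y') with n^2 = 49, so n = 7; the polynomial solution is T_7(x).
With y = sum_k a_k x^k, matching x^k gives (k+2)(k+1) a_{k+2} = (k^2 - n^2) a_k = (k - 7)(k + 7) a_k. The right side vanishes at k = 7, so the series with the parity of 7 terminates at degree 7.
Standard normalization: leading coefficient of T_n is 2^(n-1), so a_7 = 2^6 = 64. Work downward with a_k = (k+1)(k+2) a_{k+2} / ((k - 7)(k + 7)):
  a_5 = (6)(7)(64) / ((5 - 7)(5 + 7)) = 2688/(-24) = -112
  a_3 = (4)(5)(-112) / ((3 - 7)(3 + 7)) = -2240/(-40) = 56
  a_1 = (2)(3)(56) / ((1 - 7)(1 + 7)) = 336/(-48) = -7
Hence T_7(x) = 64 x^7 - 112 x^5 + 56 x^3 - 7 x.

T_7(x); series = 64 x^7 - 112 x^5 + 56 x^3 - 7 x


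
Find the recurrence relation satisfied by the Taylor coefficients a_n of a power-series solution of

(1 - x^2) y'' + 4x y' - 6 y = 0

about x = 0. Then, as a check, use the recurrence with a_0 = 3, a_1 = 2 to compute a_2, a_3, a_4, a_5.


Substitute y = sum_n a_n x^n.
(1 - 1 x^2) y'' contributes (n+2)(n+1) a_{n+2} - n(n-1) a_n at x^n.
4 x y'(x) contributes 4 n a_n at x^n.
-6 y(x) contributes -6 a_n at x^n.
Matching x^n: (n+2)(n+1) a_{n+2} + (-n(n-1) + 4 n - 6) a_n = 0.
Thus a_{n+2} = (n(n-1) - 4 n + 6) / ((n+1)(n+2)) * a_n.

Check with a_0 = 3, a_1 = 2 (apply the recurrence for n = 0, 1, 2, 3): a_0 = 3, a_1 = 2, a_2 = 9, a_3 = 2/3, a_4 = 0, a_5 = 0.

a_(n+2) = (n(n-1) - 4 n + 6) / ((n+1)(n+2)) * a_n; check: a_0 = 3, a_1 = 2, a_2 = 9, a_3 = 2/3, a_4 = 0, a_5 = 0


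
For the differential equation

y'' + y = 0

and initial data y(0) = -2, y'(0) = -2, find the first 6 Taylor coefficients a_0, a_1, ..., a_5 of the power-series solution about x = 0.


Ansatz: y(x) = sum_{n>=0} a_n x^n, so y'(x) = sum_{n>=1} n a_n x^(n-1) and y''(x) = sum_{n>=2} n(n-1) a_n x^(n-2).
Substitute into P(x) y'' + Q(x) y' + R(x) y = 0 with P(x) = 1, Q(x) = 0, R(x) = 1, and match powers of x.
Initial conditions: a_0 = -2, a_1 = -2.
Setting the coefficient of each power of x to zero and solving order by order (substituting the coefficients already found):
  x^0: 2 a_2 + a_0 = 0  ->  2 a_2 = -a_0 = 2  ->  a_2 = 1
  x^1: 6 a_3 + a_1 = 0  ->  6 a_3 = -a_1 = 2  ->  a_3 = 1/3
  x^2: 12 a_4 + a_2 = 0  ->  12 a_4 = -a_2 = -1  ->  a_4 = -1/12
  x^3: 20 a_5 + a_3 = 0  ->  20 a_5 = -a_3 = -1/3  ->  a_5 = -1/60
Truncated series: y(x) = -2 - 2 x + x^2 + (1/3) x^3 - (1/12) x^4 - (1/60) x^5 + O(x^6).

a_0 = -2; a_1 = -2; a_2 = 1; a_3 = 1/3; a_4 = -1/12; a_5 = -1/60


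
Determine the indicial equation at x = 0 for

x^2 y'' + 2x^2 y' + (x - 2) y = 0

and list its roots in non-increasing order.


Divide by x^2 to reach normal form y'' + P_1(x) y' + P_2(x) y = 0 with P_1(x) = 2 and P_2(x) = 1/x - 2/x^2.
x = 0 is a singular point because the y-coefficient 1/x - 2/x^2 has a pole at x = 0.
It is a regular singular point because x P_1(x) = p(x) = 2x and x^2 P_2(x) = q(x) = x - 2 are polynomials, hence analytic at x = 0.
p(0) = 0,  q(0) = -2.
Indicial equation: r(r-1) + p(0) r + q(0) = 0, i.e. r^2 + (p(0) - 1) r + q(0) = 0, i.e. r^2 - 1 r - 2 = 0.
Discriminant: (-1)^2 - 4(-2) = 9, so r = (1 ± 3)/2.
Solving: r_1 = 2, r_2 = -1.

indicial: r^2 - 1 r - 2 = 0; roots r_1 = 2, r_2 = -1


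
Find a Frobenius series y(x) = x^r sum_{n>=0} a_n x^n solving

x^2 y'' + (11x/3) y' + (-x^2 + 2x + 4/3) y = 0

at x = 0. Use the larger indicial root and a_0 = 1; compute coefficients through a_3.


Write in Frobenius form y'' + (p(x)/x) y' + (q(x)/x^2) y = 0:
  p(x) = 11/3,  q(x) = -x^2 + 2x + 4/3.
Indicial equation: r(r-1) + (11/3) r + (4/3) = 0 -> roots r_1 = -2/3, r_2 = -2.
Take r = r_1 = -2/3. Let y(x) = x^r sum_{n>=0} a_n x^n with a_0 = 1.
Substitute y = x^r sum a_n x^n and match x^{r+n}. The recurrence is
  D(n) a_n + 2 a_{n-1} - 1 a_{n-2} = 0,  where D(n) = (r+n)(r+n-1) + (11/3)(r+n) + (4/3).
  a_n = [-2 a_{n-1} + 1 a_{n-2}] / D(n).
Since the indicial polynomial factors as (r - r_1)(r - r_2), D(n) = (r_1 + n - r_1)(r_1 + n - r_2) = n(n + 4/3).
Evaluating step by step (a_0 = 1):
  n = 1: D(1) = 1(1 + 4/3) = 7/3; numerator = -2(1) = -2; a_1 = (-2)/(7/3) = -6/7
  n = 2: D(2) = 2(2 + 4/3) = 20/3; numerator = -2(-6/7) + 1(1) = 19/7; a_2 = (19/7)/(20/3) = 57/140
  n = 3: D(3) = 3(3 + 4/3) = 13; numerator = -2(57/140) + 1(-6/7) = -117/70; a_3 = (-117/70)/(13) = -9/70

r = -2/3; a_0 = 1; a_1 = -6/7; a_2 = 57/140; a_3 = -9/70


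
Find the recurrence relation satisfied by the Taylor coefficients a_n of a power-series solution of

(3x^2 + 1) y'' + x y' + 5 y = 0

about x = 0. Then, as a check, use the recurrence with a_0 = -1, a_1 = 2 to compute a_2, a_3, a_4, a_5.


Substitute y = sum_n a_n x^n.
(1 + 3 x^2) y'' contributes (n+2)(n+1) a_{n+2} + 3 n(n-1) a_n at x^n.
x y'(x) contributes n a_n at x^n.
5 y(x) contributes 5 a_n at x^n.
Matching x^n: (n+2)(n+1) a_{n+2} + (3 n(n-1) + n + 5) a_n = 0.
Thus a_{n+2} = (-3 n(n-1) - n - 5) / ((n+1)(n+2)) * a_n.

Check with a_0 = -1, a_1 = 2 (apply the recurrence for n = 0, 1, 2, 3): a_0 = -1, a_1 = 2, a_2 = 5/2, a_3 = -2, a_4 = -65/24, a_5 = 13/5.

a_(n+2) = (-3 n(n-1) - n - 5) / ((n+1)(n+2)) * a_n; check: a_0 = -1, a_1 = 2, a_2 = 5/2, a_3 = -2, a_4 = -65/24, a_5 = 13/5


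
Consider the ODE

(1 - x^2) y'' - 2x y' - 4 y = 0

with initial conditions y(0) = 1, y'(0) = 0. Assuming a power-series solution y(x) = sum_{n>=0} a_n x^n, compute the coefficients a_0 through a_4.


Ansatz: y(x) = sum_{n>=0} a_n x^n, so y'(x) = sum_{n>=1} n a_n x^(n-1) and y''(x) = sum_{n>=2} n(n-1) a_n x^(n-2).
Substitute into P(x) y'' + Q(x) y' + R(x) y = 0 with P(x) = 1 - x^2, Q(x) = -2x, R(x) = -4, and match powers of x.
Initial conditions: a_0 = 1, a_1 = 0.
Setting the coefficient of each power of x to zero and solving order by order (substituting the coefficients already found):
  x^0: 2 a_2 - 4 a_0 = 0  ->  2 a_2 = 4 a_0 = 4  ->  a_2 = 2
  x^1: 6 a_3 - 6 a_1 = 0  ->  6 a_3 = 6 a_1 = 0  ->  a_3 = 0
  x^2: 12 a_4 - 10 a_2 = 0  ->  12 a_4 = 10 a_2 = 20  ->  a_4 = 5/3
Truncated series: y(x) = 1 + 2 x^2 + (5/3) x^4 + O(x^5).

a_0 = 1; a_1 = 0; a_2 = 2; a_3 = 0; a_4 = 5/3


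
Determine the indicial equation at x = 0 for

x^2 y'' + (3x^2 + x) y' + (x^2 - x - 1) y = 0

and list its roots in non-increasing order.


Divide by x^2 to reach normal form y'' + P_1(x) y' + P_2(x) y = 0 with P_1(x) = 3 + 1/x and P_2(x) = 1 - 1/x - 1/x^2.
x = 0 is a singular point because the y'-coefficient 3 + 1/x has a pole at x = 0 and the y-coefficient 1 - 1/x - 1/x^2 has a pole at x = 0.
It is a regular singular point because x P_1(x) = p(x) = 3x + 1 and x^2 P_2(x) = q(x) = x^2 - x - 1 are polynomials, hence analytic at x = 0.
p(0) = 1,  q(0) = -1.
Indicial equation: r(r-1) + p(0) r + q(0) = 0, i.e. r^2 + (p(0) - 1) r + q(0) = 0, i.e. r^2 - 1 = 0.
Discriminant: (0)^2 - 4(-1) = 4, so r = (0 ± 2)/2.
Solving: r_1 = 1, r_2 = -1.

indicial: r^2 - 1 = 0; roots r_1 = 1, r_2 = -1


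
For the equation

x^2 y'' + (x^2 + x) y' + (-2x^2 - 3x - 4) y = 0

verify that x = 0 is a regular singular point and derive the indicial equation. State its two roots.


Divide by x^2 to reach normal form y'' + P_1(x) y' + P_2(x) y = 0 with P_1(x) = 1 + 1/x and P_2(x) = -2 - 3/x - 4/x^2.
x = 0 is a singular point because the y'-coefficient 1 + 1/x has a pole at x = 0 and the y-coefficient -2 - 3/x - 4/x^2 has a pole at x = 0.
It is a regular singular point because x P_1(x) = p(x) = x + 1 and x^2 P_2(x) = q(x) = -2x^2 - 3x - 4 are polynomials, hence analytic at x = 0.
p(0) = 1,  q(0) = -4.
Indicial equation: r(r-1) + p(0) r + q(0) = 0, i.e. r^2 + (p(0) - 1) r + q(0) = 0, i.e. r^2 - 4 = 0.
Discriminant: (0)^2 - 4(-4) = 16, so r = (0 ± 4)/2.
Solving: r_1 = 2, r_2 = -2.

indicial: r^2 - 4 = 0; roots r_1 = 2, r_2 = -2


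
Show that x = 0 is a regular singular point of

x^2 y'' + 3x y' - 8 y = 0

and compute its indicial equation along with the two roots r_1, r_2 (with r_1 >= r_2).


Divide by x^2 to reach normal form y'' + P_1(x) y' + P_2(x) y = 0 with P_1(x) = 3/x and P_2(x) = -8/x^2.
x = 0 is a singular point because the y'-coefficient 3/x has a pole at x = 0 and the y-coefficient -8/x^2 has a pole at x = 0.
It is a regular singular point because x P_1(x) = p(x) = 3 and x^2 P_2(x) = q(x) = -8 are polynomials, hence analytic at x = 0.
p(0) = 3,  q(0) = -8.
Indicial equation: r(r-1) + p(0) r + q(0) = 0, i.e. r^2 + (p(0) - 1) r + q(0) = 0, i.e. r^2 + 2 r - 8 = 0.
Discriminant: (2)^2 - 4(-8) = 36, so r = (-2 ± 6)/2.
Solving: r_1 = 2, r_2 = -4.

indicial: r^2 + 2 r - 8 = 0; roots r_1 = 2, r_2 = -4


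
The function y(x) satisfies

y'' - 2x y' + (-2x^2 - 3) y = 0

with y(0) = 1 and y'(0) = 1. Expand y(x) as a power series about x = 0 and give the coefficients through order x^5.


Ansatz: y(x) = sum_{n>=0} a_n x^n, so y'(x) = sum_{n>=1} n a_n x^(n-1) and y''(x) = sum_{n>=2} n(n-1) a_n x^(n-2).
Substitute into P(x) y'' + Q(x) y' + R(x) y = 0 with P(x) = 1, Q(x) = -2x, R(x) = -2x^2 - 3, and match powers of x.
Initial conditions: a_0 = 1, a_1 = 1.
Setting the coefficient of each power of x to zero and solving order by order (substituting the coefficients already found):
  x^0: 2 a_2 - 3 a_0 = 0  ->  2 a_2 = 3 a_0 = 3  ->  a_2 = 3/2
  x^1: 6 a_3 - 5 a_1 = 0  ->  6 a_3 = 5 a_1 = 5  ->  a_3 = 5/6
  x^2: 12 a_4 - 7 a_2 - 2 a_0 = 0  ->  12 a_4 = 7 a_2 + 2 a_0 = 25/2  ->  a_4 = 25/24
  x^3: 20 a_5 - 9 a_3 - 2 a_1 = 0  ->  20 a_5 = 9 a_3 + 2 a_1 = 19/2  ->  a_5 = 19/40
Truncated series: y(x) = 1 + x + (3/2) x^2 + (5/6) x^3 + (25/24) x^4 + (19/40) x^5 + O(x^6).

a_0 = 1; a_1 = 1; a_2 = 3/2; a_3 = 5/6; a_4 = 25/24; a_5 = 19/40


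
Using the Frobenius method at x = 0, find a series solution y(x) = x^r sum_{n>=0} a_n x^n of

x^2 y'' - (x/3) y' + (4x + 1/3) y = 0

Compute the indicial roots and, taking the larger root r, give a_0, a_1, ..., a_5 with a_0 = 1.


Write in Frobenius form y'' + (p(x)/x) y' + (q(x)/x^2) y = 0:
  p(x) = -1/3,  q(x) = 4x + 1/3.
Indicial equation: r(r-1) + (-1/3) r + (1/3) = 0 -> roots r_1 = 1, r_2 = 1/3.
Take r = r_1 = 1. Let y(x) = x^r sum_{n>=0} a_n x^n with a_0 = 1.
Substitute y = x^r sum a_n x^n and match x^{r+n}. The recurrence is
  D(n) a_n + 4 a_{n-1} = 0,  where D(n) = (r+n)(r+n-1) + (-1/3)(r+n) + (1/3).
  a_n = -4 / D(n) * a_{n-1}.
Since the indicial polynomial factors as (r - r_1)(r - r_2), D(n) = (r_1 + n - r_1)(r_1 + n - r_2) = n(n + 2/3).
Evaluating step by step (a_0 = 1):
  n = 1: D(1) = 1(1 + 2/3) = 5/3; numerator = -4(1) = -4; a_1 = (-4)/(5/3) = -12/5
  n = 2: D(2) = 2(2 + 2/3) = 16/3; numerator = -4(-12/5) = 48/5; a_2 = (48/5)/(16/3) = 9/5
  n = 3: D(3) = 3(3 + 2/3) = 11; numerator = -4(9/5) = -36/5; a_3 = (-36/5)/(11) = -36/55
  n = 4: D(4) = 4(4 + 2/3) = 56/3; numerator = -4(-36/55) = 144/55; a_4 = (144/55)/(56/3) = 54/385
  n = 5: D(5) = 5(5 + 2/3) = 85/3; numerator = -4(54/385) = -216/385; a_5 = (-216/385)/(85/3) = -648/32725

r = 1; a_0 = 1; a_1 = -12/5; a_2 = 9/5; a_3 = -36/55; a_4 = 54/385; a_5 = -648/32725


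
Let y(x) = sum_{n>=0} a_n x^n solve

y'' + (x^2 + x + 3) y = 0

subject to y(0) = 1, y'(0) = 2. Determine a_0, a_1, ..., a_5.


Ansatz: y(x) = sum_{n>=0} a_n x^n, so y'(x) = sum_{n>=1} n a_n x^(n-1) and y''(x) = sum_{n>=2} n(n-1) a_n x^(n-2).
Substitute into P(x) y'' + Q(x) y' + R(x) y = 0 with P(x) = 1, Q(x) = 0, R(x) = x^2 + x + 3, and match powers of x.
Initial conditions: a_0 = 1, a_1 = 2.
Setting the coefficient of each power of x to zero and solving order by order (substituting the coefficients already found):
  x^0: 2 a_2 + 3 a_0 = 0  ->  2 a_2 = -3 a_0 = -3  ->  a_2 = -3/2
  x^1: 6 a_3 + 3 a_1 + a_0 = 0  ->  6 a_3 = -3 a_1 - a_0 = -7  ->  a_3 = -7/6
  x^2: 12 a_4 + 3 a_2 + a_1 + a_0 = 0  ->  12 a_4 = -3 a_2 - a_1 - a_0 = 3/2  ->  a_4 = 1/8
  x^3: 20 a_5 + 3 a_3 + a_2 + a_1 = 0  ->  20 a_5 = -3 a_3 - a_2 - a_1 = 3  ->  a_5 = 3/20
Truncated series: y(x) = 1 + 2 x - (3/2) x^2 - (7/6) x^3 + (1/8) x^4 + (3/20) x^5 + O(x^6).

a_0 = 1; a_1 = 2; a_2 = -3/2; a_3 = -7/6; a_4 = 1/8; a_5 = 3/20


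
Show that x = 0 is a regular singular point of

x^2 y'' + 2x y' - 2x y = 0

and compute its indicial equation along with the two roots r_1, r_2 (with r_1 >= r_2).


Divide by x^2 to reach normal form y'' + P_1(x) y' + P_2(x) y = 0 with P_1(x) = 2/x and P_2(x) = -2/x.
x = 0 is a singular point because the y'-coefficient 2/x has a pole at x = 0 and the y-coefficient -2/x has a pole at x = 0.
It is a regular singular point because x P_1(x) = p(x) = 2 and x^2 P_2(x) = q(x) = -2x are polynomials, hence analytic at x = 0.
p(0) = 2,  q(0) = 0.
Indicial equation: r(r-1) + p(0) r + q(0) = 0, i.e. r^2 + (p(0) - 1) r + q(0) = 0, i.e. r^2 + 1 r = 0.
Discriminant: (1)^2 - 4(0) = 1, so r = (-1 ± 1)/2.
Solving: r_1 = 0, r_2 = -1.

indicial: r^2 + 1 r = 0; roots r_1 = 0, r_2 = -1


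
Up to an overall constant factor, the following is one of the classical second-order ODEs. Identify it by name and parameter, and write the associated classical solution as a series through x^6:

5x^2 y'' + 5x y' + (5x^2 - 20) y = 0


All three coefficients share the factor 5; dividing through by 5 gives  x^2 y'' + x y' + (x^2 - 4) y = 0.
This matches the Bessel equation x^2 y'' + x y' + (x^2 - nu^2) y = 0 with nu^2 = 4, so nu = 2; the solution bounded at x = 0 is J_2(x).
Frobenius at x = 0: indicial roots ±nu; for r = nu the recurrence k(k + 2nu) c_k = -c_{k-2} gives the standard series J_nu(x) = sum_{k>=0} (-1)^k / (k! (k+nu)!) (x/2)^(2k+nu). Evaluate the first 3 terms:
  k = 0: (-1)^0 / (0! * 2! * 2^2) x^2 = 1/(1*2*4) x^2 = (1/8) x^2
  k = 1: (-1)^1 / (1! * 3! * 2^4) x^4 = -1/(1*6*16) x^4 = (-1/96) x^4
  k = 2: (-1)^2 / (2! * 4! * 2^6) x^6 = 1/(2*24*64) x^6 = (1/3072) x^6
Hence J_2(x) = x^6/3072 - x^4/96 + x^2/8 + ....

J_2(x); series = x^6/3072 - x^4/96 + x^2/8


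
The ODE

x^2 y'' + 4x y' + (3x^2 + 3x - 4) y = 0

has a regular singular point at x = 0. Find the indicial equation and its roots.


Divide by x^2 to reach normal form y'' + P_1(x) y' + P_2(x) y = 0 with P_1(x) = 4/x and P_2(x) = 3 + 3/x - 4/x^2.
x = 0 is a singular point because the y'-coefficient 4/x has a pole at x = 0 and the y-coefficient 3 + 3/x - 4/x^2 has a pole at x = 0.
It is a regular singular point because x P_1(x) = p(x) = 4 and x^2 P_2(x) = q(x) = 3x^2 + 3x - 4 are polynomials, hence analytic at x = 0.
p(0) = 4,  q(0) = -4.
Indicial equation: r(r-1) + p(0) r + q(0) = 0, i.e. r^2 + (p(0) - 1) r + q(0) = 0, i.e. r^2 + 3 r - 4 = 0.
Discriminant: (3)^2 - 4(-4) = 25, so r = (-3 ± 5)/2.
Solving: r_1 = 1, r_2 = -4.

indicial: r^2 + 3 r - 4 = 0; roots r_1 = 1, r_2 = -4


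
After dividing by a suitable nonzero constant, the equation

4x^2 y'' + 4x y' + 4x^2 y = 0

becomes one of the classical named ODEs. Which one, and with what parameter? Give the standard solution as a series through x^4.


All three coefficients share the factor 4; dividing through by 4 gives  x^2 y'' + x y' + x^2 y = 0.
This matches the Bessel equation x^2 y'' + x y' + (x^2 - nu^2) y = 0 with nu^2 = 0, so nu = 0; the solution bounded at x = 0 is J_0(x).
Frobenius at x = 0: indicial roots ±nu; for r = nu the recurrence k(k + 2nu) c_k = -c_{k-2} gives the standard series J_nu(x) = sum_{k>=0} (-1)^k / (k! (k+nu)!) (x/2)^(2k+nu). Evaluate the first 3 terms:
  k = 0: (-1)^0 / (0! * 0! * 2^0) x^0 = 1/(1*1*1) x^0 = (1) x^0
  k = 1: (-1)^1 / (1! * 1! * 2^2) x^2 = -1/(1*1*4) x^2 = (-1/4) x^2
  k = 2: (-1)^2 / (2! * 2! * 2^4) x^4 = 1/(2*2*16) x^4 = (1/64) x^4
Hence J_0(x) = x^4/64 - x^2/4 + 1 + ....

J_0(x); series = x^4/64 - x^2/4 + 1


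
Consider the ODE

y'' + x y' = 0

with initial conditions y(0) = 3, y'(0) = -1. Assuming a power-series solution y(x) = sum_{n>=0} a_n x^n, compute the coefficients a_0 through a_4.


Ansatz: y(x) = sum_{n>=0} a_n x^n, so y'(x) = sum_{n>=1} n a_n x^(n-1) and y''(x) = sum_{n>=2} n(n-1) a_n x^(n-2).
Substitute into P(x) y'' + Q(x) y' + R(x) y = 0 with P(x) = 1, Q(x) = x, R(x) = 0, and match powers of x.
Initial conditions: a_0 = 3, a_1 = -1.
Setting the coefficient of each power of x to zero and solving order by order (substituting the coefficients already found):
  x^0: 2 a_2 = 0  ->  a_2 = 0
  x^1: 6 a_3 + a_1 = 0  ->  6 a_3 = -a_1 = 1  ->  a_3 = 1/6
  x^2: 12 a_4 + 2 a_2 = 0  ->  12 a_4 = -2 a_2 = 0  ->  a_4 = 0
Truncated series: y(x) = 3 - x + (1/6) x^3 + O(x^5).

a_0 = 3; a_1 = -1; a_2 = 0; a_3 = 1/6; a_4 = 0


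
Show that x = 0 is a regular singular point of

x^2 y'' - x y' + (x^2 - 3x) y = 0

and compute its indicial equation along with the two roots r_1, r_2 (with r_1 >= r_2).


Divide by x^2 to reach normal form y'' + P_1(x) y' + P_2(x) y = 0 with P_1(x) = -1/x and P_2(x) = 1 - 3/x.
x = 0 is a singular point because the y'-coefficient -1/x has a pole at x = 0 and the y-coefficient 1 - 3/x has a pole at x = 0.
It is a regular singular point because x P_1(x) = p(x) = -1 and x^2 P_2(x) = q(x) = x^2 - 3x are polynomials, hence analytic at x = 0.
p(0) = -1,  q(0) = 0.
Indicial equation: r(r-1) + p(0) r + q(0) = 0, i.e. r^2 + (p(0) - 1) r + q(0) = 0, i.e. r^2 - 2 r = 0.
Discriminant: (-2)^2 - 4(0) = 4, so r = (2 ± 2)/2.
Solving: r_1 = 2, r_2 = 0.

indicial: r^2 - 2 r = 0; roots r_1 = 2, r_2 = 0


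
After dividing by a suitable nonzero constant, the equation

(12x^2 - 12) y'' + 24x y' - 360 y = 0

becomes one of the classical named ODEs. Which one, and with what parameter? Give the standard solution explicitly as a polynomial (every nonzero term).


All three coefficients share the factor -12; dividing through by -12 gives  (1 - x^2) y'' - 2x y' + 30 y = 0.
This matches the Legendre equation (1 - x^2) y'' - 2x y' + n(n+1) y = 0 (note the -2x y' term) with n(n+1) = 30, so n = 5; the polynomial solution is P_5(x).
With y = sum_k a_k x^k, matching x^k gives (k+2)(k+1) a_{k+2} = [k(k+1) - n(n+1)] a_k = (k - 5)(k + 6) a_k. The right side vanishes at k = 5, so the series with the parity of 5 terminates at degree 5.
Standard normalization (P_n(1) = 1): leading coefficient (2n)!/(2^n (n!)^2) = 3628800/(32*14400) = 63/8, so a_5 = 63/8. Work downward with a_k = (k+1)(k+2) a_{k+2} / ((k - 5)(k + 6)):
  a_3 = (4)(5)(63/8) / ((3 - 5)(3 + 6)) = (315/2)/(-18) = -35/4
  a_1 = (2)(3)(-35/4) / ((1 - 5)(1 + 6)) = (-105/2)/(-28) = 15/8
Hence P_5(x) = 63 x^5/8 - 35 x^3/4 + 15 x/8.

P_5(x); series = 63 x^5/8 - 35 x^3/4 + 15 x/8


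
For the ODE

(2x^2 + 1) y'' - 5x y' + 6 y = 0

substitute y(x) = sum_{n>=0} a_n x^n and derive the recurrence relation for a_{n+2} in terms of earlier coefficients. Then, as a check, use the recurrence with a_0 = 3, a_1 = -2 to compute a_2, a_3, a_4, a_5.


Substitute y = sum_n a_n x^n.
(1 + 2 x^2) y'' contributes (n+2)(n+1) a_{n+2} + 2 n(n-1) a_n at x^n.
-5 x y'(x) contributes -5 n a_n at x^n.
6 y(x) contributes 6 a_n at x^n.
Matching x^n: (n+2)(n+1) a_{n+2} + (2 n(n-1) - 5 n + 6) a_n = 0.
Thus a_{n+2} = (-2 n(n-1) + 5 n - 6) / ((n+1)(n+2)) * a_n.

Check with a_0 = 3, a_1 = -2 (apply the recurrence for n = 0, 1, 2, 3): a_0 = 3, a_1 = -2, a_2 = -9, a_3 = 1/3, a_4 = 0, a_5 = -1/20.

a_(n+2) = (-2 n(n-1) + 5 n - 6) / ((n+1)(n+2)) * a_n; check: a_0 = 3, a_1 = -2, a_2 = -9, a_3 = 1/3, a_4 = 0, a_5 = -1/20


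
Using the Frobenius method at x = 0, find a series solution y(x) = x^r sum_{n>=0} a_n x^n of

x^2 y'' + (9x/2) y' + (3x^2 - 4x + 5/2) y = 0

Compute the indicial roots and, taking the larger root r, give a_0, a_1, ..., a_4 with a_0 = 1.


Write in Frobenius form y'' + (p(x)/x) y' + (q(x)/x^2) y = 0:
  p(x) = 9/2,  q(x) = 3x^2 - 4x + 5/2.
Indicial equation: r(r-1) + (9/2) r + (5/2) = 0 -> roots r_1 = -1, r_2 = -5/2.
Take r = r_1 = -1. Let y(x) = x^r sum_{n>=0} a_n x^n with a_0 = 1.
Substitute y = x^r sum a_n x^n and match x^{r+n}. The recurrence is
  D(n) a_n - 4 a_{n-1} + 3 a_{n-2} = 0,  where D(n) = (r+n)(r+n-1) + (9/2)(r+n) + (5/2).
  a_n = [4 a_{n-1} - 3 a_{n-2}] / D(n).
Since the indicial polynomial factors as (r - r_1)(r - r_2), D(n) = (r_1 + n - r_1)(r_1 + n - r_2) = n(n + 3/2).
Evaluating step by step (a_0 = 1):
  n = 1: D(1) = 1(1 + 3/2) = 5/2; numerator = 4(1) = 4; a_1 = (4)/(5/2) = 8/5
  n = 2: D(2) = 2(2 + 3/2) = 7; numerator = 4(8/5) - 3(1) = 17/5; a_2 = (17/5)/(7) = 17/35
  n = 3: D(3) = 3(3 + 3/2) = 27/2; numerator = 4(17/35) - 3(8/5) = -20/7; a_3 = (-20/7)/(27/2) = -40/189
  n = 4: D(4) = 4(4 + 3/2) = 22; numerator = 4(-40/189) - 3(17/35) = -311/135; a_4 = (-311/135)/(22) = -311/2970

r = -1; a_0 = 1; a_1 = 8/5; a_2 = 17/35; a_3 = -40/189; a_4 = -311/2970


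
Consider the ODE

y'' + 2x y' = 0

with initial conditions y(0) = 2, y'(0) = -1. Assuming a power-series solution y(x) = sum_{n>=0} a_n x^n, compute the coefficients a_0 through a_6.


Ansatz: y(x) = sum_{n>=0} a_n x^n, so y'(x) = sum_{n>=1} n a_n x^(n-1) and y''(x) = sum_{n>=2} n(n-1) a_n x^(n-2).
Substitute into P(x) y'' + Q(x) y' + R(x) y = 0 with P(x) = 1, Q(x) = 2x, R(x) = 0, and match powers of x.
Initial conditions: a_0 = 2, a_1 = -1.
Setting the coefficient of each power of x to zero and solving order by order (substituting the coefficients already found):
  x^0: 2 a_2 = 0  ->  a_2 = 0
  x^1: 6 a_3 + 2 a_1 = 0  ->  6 a_3 = -2 a_1 = 2  ->  a_3 = 1/3
  x^2: 12 a_4 + 4 a_2 = 0  ->  12 a_4 = -4 a_2 = 0  ->  a_4 = 0
  x^3: 20 a_5 + 6 a_3 = 0  ->  20 a_5 = -6 a_3 = -2  ->  a_5 = -1/10
  x^4: 30 a_6 + 8 a_4 = 0  ->  30 a_6 = -8 a_4 = 0  ->  a_6 = 0
Truncated series: y(x) = 2 - x + (1/3) x^3 - (1/10) x^5 + O(x^7).

a_0 = 2; a_1 = -1; a_2 = 0; a_3 = 1/3; a_4 = 0; a_5 = -1/10; a_6 = 0


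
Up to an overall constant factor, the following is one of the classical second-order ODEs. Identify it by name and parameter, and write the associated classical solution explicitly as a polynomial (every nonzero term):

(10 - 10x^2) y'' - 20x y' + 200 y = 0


All three coefficients share the factor 10; dividing through by 10 gives  (1 - x^2) y'' - 2x y' + 20 y = 0.
This matches the Legendre equation (1 - x^2) y'' - 2x y' + n(n+1) y = 0 (note the -2x y' term) with n(n+1) = 20, so n = 4; the polynomial solution is P_4(x).
With y = sum_k a_k x^k, matching x^k gives (k+2)(k+1) a_{k+2} = [k(k+1) - n(n+1)] a_k = (k - 4)(k + 5) a_k. The right side vanishes at k = 4, so the series with the parity of 4 terminates at degree 4.
Standard normalization (P_n(1) = 1): leading coefficient (2n)!/(2^n (n!)^2) = 40320/(16*576) = 35/8, so a_4 = 35/8. Work downward with a_k = (k+1)(k+2) a_{k+2} / ((k - 4)(k + 5)):
  a_2 = (3)(4)(35/8) / ((2 - 4)(2 + 5)) = (105/2)/(-14) = -15/4
  a_0 = (1)(2)(-15/4) / ((0 - 4)(0 + 5)) = (-15/2)/(-20) = 3/8
Hence P_4(x) = 35 x^4/8 - 15 x^2/4 + 3/8.

P_4(x); series = 35 x^4/8 - 15 x^2/4 + 3/8


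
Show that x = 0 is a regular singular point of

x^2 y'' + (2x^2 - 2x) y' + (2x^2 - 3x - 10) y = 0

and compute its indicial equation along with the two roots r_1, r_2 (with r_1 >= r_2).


Divide by x^2 to reach normal form y'' + P_1(x) y' + P_2(x) y = 0 with P_1(x) = 2 - 2/x and P_2(x) = 2 - 3/x - 10/x^2.
x = 0 is a singular point because the y'-coefficient 2 - 2/x has a pole at x = 0 and the y-coefficient 2 - 3/x - 10/x^2 has a pole at x = 0.
It is a regular singular point because x P_1(x) = p(x) = 2x - 2 and x^2 P_2(x) = q(x) = 2x^2 - 3x - 10 are polynomials, hence analytic at x = 0.
p(0) = -2,  q(0) = -10.
Indicial equation: r(r-1) + p(0) r + q(0) = 0, i.e. r^2 + (p(0) - 1) r + q(0) = 0, i.e. r^2 - 3 r - 10 = 0.
Discriminant: (-3)^2 - 4(-10) = 49, so r = (3 ± 7)/2.
Solving: r_1 = 5, r_2 = -2.

indicial: r^2 - 3 r - 10 = 0; roots r_1 = 5, r_2 = -2


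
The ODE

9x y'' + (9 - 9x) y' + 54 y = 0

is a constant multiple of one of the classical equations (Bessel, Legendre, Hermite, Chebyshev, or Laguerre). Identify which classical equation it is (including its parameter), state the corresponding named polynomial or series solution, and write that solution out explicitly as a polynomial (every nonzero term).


All three coefficients share the factor 9; dividing through by 9 gives  x y'' + (1 - x) y' + 6 y = 0.
This matches the Laguerre equation x y'' + (1 - x) y' + n y = 0 with n = 6; the polynomial solution is L_6(x).
With y = sum_k a_k x^k, matching x^k gives (k+1)k a_{k+1} + (k+1) a_{k+1} - k a_k + n a_k = 0, i.e. (k+1)^2 a_{k+1} = (k - n) a_k = (k - 6) a_k. The right side vanishes at k = 6, so the series terminates at degree 6.
Standard normalization L_n(0) = 1 gives a_0 = 1. Work upward with a_{k+1} = (k - 6) a_k / (k+1)^2:
  a_1 = (0 - 6)(1) / 1^2 = -6/1 = -6
  a_2 = (1 - 6)(-6) / 2^2 = 30/4 = 15/2
  a_3 = (2 - 6)(15/2) / 3^2 = -30/9 = -10/3
  a_4 = (3 - 6)(-10/3) / 4^2 = 10/16 = 5/8
  a_5 = (4 - 6)(5/8) / 5^2 = (-5/4)/25 = -1/20
  a_6 = (5 - 6)(-1/20) / 6^2 = (1/20)/36 = 1/720
Hence L_6(x) = x^6/720 - x^5/20 + 5 x^4/8 - 10 x^3/3 + 15 x^2/2 - 6 x + 1.

L_6(x); series = x^6/720 - x^5/20 + 5 x^4/8 - 10 x^3/3 + 15 x^2/2 - 6 x + 1


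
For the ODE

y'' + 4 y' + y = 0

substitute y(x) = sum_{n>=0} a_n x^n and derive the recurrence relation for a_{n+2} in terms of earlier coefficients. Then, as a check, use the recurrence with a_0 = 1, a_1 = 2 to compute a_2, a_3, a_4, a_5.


Substitute y = sum_n a_n x^n.
y''(x) has coefficient (n+2)(n+1) a_{n+2} at x^n;
4 y'(x) has coefficient 4 (n+1) a_{n+1} at x^n;
y(x) has coefficient 1 a_n at x^n.
Matching x^n: (n+2)(n+1) a_{n+2} + 4 (n+1) a_{n+1} + 1 a_n = 0.
Thus a_{n+2} = [-4 (n+1) a_{n+1} - 1 a_n] / ((n+1)(n+2)).

Check with a_0 = 1, a_1 = 2 (apply the recurrence for n = 0, 1, 2, 3): a_0 = 1, a_1 = 2, a_2 = -9/2, a_3 = 17/3, a_4 = -127/24, a_5 = 79/20.

a_(n+2) = [-4 (n+1) a_(n+1) - 1 a_n] / ((n+1)(n+2)); check: a_0 = 1, a_1 = 2, a_2 = -9/2, a_3 = 17/3, a_4 = -127/24, a_5 = 79/20


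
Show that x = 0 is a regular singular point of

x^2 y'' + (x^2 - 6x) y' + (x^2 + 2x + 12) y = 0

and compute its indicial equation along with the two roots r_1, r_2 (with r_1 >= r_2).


Divide by x^2 to reach normal form y'' + P_1(x) y' + P_2(x) y = 0 with P_1(x) = 1 - 6/x and P_2(x) = 1 + 2/x + 12/x^2.
x = 0 is a singular point because the y'-coefficient 1 - 6/x has a pole at x = 0 and the y-coefficient 1 + 2/x + 12/x^2 has a pole at x = 0.
It is a regular singular point because x P_1(x) = p(x) = x - 6 and x^2 P_2(x) = q(x) = x^2 + 2x + 12 are polynomials, hence analytic at x = 0.
p(0) = -6,  q(0) = 12.
Indicial equation: r(r-1) + p(0) r + q(0) = 0, i.e. r^2 + (p(0) - 1) r + q(0) = 0, i.e. r^2 - 7 r + 12 = 0.
Discriminant: (-7)^2 - 4(12) = 1, so r = (7 ± 1)/2.
Solving: r_1 = 4, r_2 = 3.

indicial: r^2 - 7 r + 12 = 0; roots r_1 = 4, r_2 = 3


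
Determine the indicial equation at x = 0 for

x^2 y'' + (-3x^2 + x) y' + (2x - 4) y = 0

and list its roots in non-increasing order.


Divide by x^2 to reach normal form y'' + P_1(x) y' + P_2(x) y = 0 with P_1(x) = -3 + 1/x and P_2(x) = 2/x - 4/x^2.
x = 0 is a singular point because the y'-coefficient -3 + 1/x has a pole at x = 0 and the y-coefficient 2/x - 4/x^2 has a pole at x = 0.
It is a regular singular point because x P_1(x) = p(x) = 1 - 3x and x^2 P_2(x) = q(x) = 2x - 4 are polynomials, hence analytic at x = 0.
p(0) = 1,  q(0) = -4.
Indicial equation: r(r-1) + p(0) r + q(0) = 0, i.e. r^2 + (p(0) - 1) r + q(0) = 0, i.e. r^2 - 4 = 0.
Discriminant: (0)^2 - 4(-4) = 16, so r = (0 ± 4)/2.
Solving: r_1 = 2, r_2 = -2.

indicial: r^2 - 4 = 0; roots r_1 = 2, r_2 = -2


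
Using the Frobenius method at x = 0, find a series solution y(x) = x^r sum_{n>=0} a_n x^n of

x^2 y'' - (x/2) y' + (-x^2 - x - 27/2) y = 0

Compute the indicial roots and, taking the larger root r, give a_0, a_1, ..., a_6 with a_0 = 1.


Write in Frobenius form y'' + (p(x)/x) y' + (q(x)/x^2) y = 0:
  p(x) = -1/2,  q(x) = -x^2 - x - 27/2.
Indicial equation: r(r-1) + (-1/2) r + (-27/2) = 0 -> roots r_1 = 9/2, r_2 = -3.
Take r = r_1 = 9/2. Let y(x) = x^r sum_{n>=0} a_n x^n with a_0 = 1.
Substitute y = x^r sum a_n x^n and match x^{r+n}. The recurrence is
  D(n) a_n - 1 a_{n-1} - 1 a_{n-2} = 0,  where D(n) = (r+n)(r+n-1) + (-1/2)(r+n) + (-27/2).
  a_n = [1 a_{n-1} + 1 a_{n-2}] / D(n).
Since the indicial polynomial factors as (r - r_1)(r - r_2), D(n) = (r_1 + n - r_1)(r_1 + n - r_2) = n(n + 15/2).
Evaluating step by step (a_0 = 1):
  n = 1: D(1) = 1(1 + 15/2) = 17/2; numerator = 1(1) = 1; a_1 = (1)/(17/2) = 2/17
  n = 2: D(2) = 2(2 + 15/2) = 19; numerator = 1(2/17) + 1(1) = 19/17; a_2 = (19/17)/(19) = 1/17
  n = 3: D(3) = 3(3 + 15/2) = 63/2; numerator = 1(1/17) + 1(2/17) = 3/17; a_3 = (3/17)/(63/2) = 2/357
  n = 4: D(4) = 4(4 + 15/2) = 46; numerator = 1(2/357) + 1(1/17) = 23/357; a_4 = (23/357)/(46) = 1/714
  n = 5: D(5) = 5(5 + 15/2) = 125/2; numerator = 1(1/714) + 1(2/357) = 5/714; a_5 = (5/714)/(125/2) = 1/8925
  n = 6: D(6) = 6(6 + 15/2) = 81; numerator = 1(1/8925) + 1(1/714) = 9/5950; a_6 = (9/5950)/(81) = 1/53550

r = 9/2; a_0 = 1; a_1 = 2/17; a_2 = 1/17; a_3 = 2/357; a_4 = 1/714; a_5 = 1/8925; a_6 = 1/53550
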